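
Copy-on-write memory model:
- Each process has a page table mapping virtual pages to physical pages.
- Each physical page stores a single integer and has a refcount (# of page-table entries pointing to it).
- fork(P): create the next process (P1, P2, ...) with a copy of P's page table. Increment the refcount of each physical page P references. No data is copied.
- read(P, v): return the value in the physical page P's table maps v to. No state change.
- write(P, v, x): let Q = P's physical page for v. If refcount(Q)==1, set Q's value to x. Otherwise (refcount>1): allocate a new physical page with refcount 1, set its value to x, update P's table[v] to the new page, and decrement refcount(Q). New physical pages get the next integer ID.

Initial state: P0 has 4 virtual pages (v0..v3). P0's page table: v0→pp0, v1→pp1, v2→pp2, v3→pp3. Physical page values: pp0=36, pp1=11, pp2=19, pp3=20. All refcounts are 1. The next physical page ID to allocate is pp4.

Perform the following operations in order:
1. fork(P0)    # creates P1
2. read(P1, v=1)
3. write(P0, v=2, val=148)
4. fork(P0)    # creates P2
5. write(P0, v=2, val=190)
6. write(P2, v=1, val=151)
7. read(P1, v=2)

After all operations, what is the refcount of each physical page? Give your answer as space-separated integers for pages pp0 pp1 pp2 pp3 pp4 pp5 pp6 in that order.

Op 1: fork(P0) -> P1. 4 ppages; refcounts: pp0:2 pp1:2 pp2:2 pp3:2
Op 2: read(P1, v1) -> 11. No state change.
Op 3: write(P0, v2, 148). refcount(pp2)=2>1 -> COPY to pp4. 5 ppages; refcounts: pp0:2 pp1:2 pp2:1 pp3:2 pp4:1
Op 4: fork(P0) -> P2. 5 ppages; refcounts: pp0:3 pp1:3 pp2:1 pp3:3 pp4:2
Op 5: write(P0, v2, 190). refcount(pp4)=2>1 -> COPY to pp5. 6 ppages; refcounts: pp0:3 pp1:3 pp2:1 pp3:3 pp4:1 pp5:1
Op 6: write(P2, v1, 151). refcount(pp1)=3>1 -> COPY to pp6. 7 ppages; refcounts: pp0:3 pp1:2 pp2:1 pp3:3 pp4:1 pp5:1 pp6:1
Op 7: read(P1, v2) -> 19. No state change.

Answer: 3 2 1 3 1 1 1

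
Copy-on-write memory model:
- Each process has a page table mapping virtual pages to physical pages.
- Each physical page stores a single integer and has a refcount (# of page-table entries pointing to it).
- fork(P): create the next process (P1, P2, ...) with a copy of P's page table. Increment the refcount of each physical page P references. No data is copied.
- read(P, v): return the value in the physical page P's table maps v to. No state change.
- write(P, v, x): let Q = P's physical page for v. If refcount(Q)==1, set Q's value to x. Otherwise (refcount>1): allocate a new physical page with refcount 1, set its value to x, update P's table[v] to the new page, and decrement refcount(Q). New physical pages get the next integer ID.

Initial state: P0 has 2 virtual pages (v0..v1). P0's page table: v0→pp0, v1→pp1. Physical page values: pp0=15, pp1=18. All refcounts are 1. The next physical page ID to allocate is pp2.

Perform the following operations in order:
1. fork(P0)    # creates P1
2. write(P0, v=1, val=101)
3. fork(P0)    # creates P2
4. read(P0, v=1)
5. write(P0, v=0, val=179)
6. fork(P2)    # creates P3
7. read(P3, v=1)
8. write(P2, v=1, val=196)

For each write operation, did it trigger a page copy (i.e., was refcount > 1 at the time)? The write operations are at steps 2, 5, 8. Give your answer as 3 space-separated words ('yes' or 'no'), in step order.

Op 1: fork(P0) -> P1. 2 ppages; refcounts: pp0:2 pp1:2
Op 2: write(P0, v1, 101). refcount(pp1)=2>1 -> COPY to pp2. 3 ppages; refcounts: pp0:2 pp1:1 pp2:1
Op 3: fork(P0) -> P2. 3 ppages; refcounts: pp0:3 pp1:1 pp2:2
Op 4: read(P0, v1) -> 101. No state change.
Op 5: write(P0, v0, 179). refcount(pp0)=3>1 -> COPY to pp3. 4 ppages; refcounts: pp0:2 pp1:1 pp2:2 pp3:1
Op 6: fork(P2) -> P3. 4 ppages; refcounts: pp0:3 pp1:1 pp2:3 pp3:1
Op 7: read(P3, v1) -> 101. No state change.
Op 8: write(P2, v1, 196). refcount(pp2)=3>1 -> COPY to pp4. 5 ppages; refcounts: pp0:3 pp1:1 pp2:2 pp3:1 pp4:1

yes yes yes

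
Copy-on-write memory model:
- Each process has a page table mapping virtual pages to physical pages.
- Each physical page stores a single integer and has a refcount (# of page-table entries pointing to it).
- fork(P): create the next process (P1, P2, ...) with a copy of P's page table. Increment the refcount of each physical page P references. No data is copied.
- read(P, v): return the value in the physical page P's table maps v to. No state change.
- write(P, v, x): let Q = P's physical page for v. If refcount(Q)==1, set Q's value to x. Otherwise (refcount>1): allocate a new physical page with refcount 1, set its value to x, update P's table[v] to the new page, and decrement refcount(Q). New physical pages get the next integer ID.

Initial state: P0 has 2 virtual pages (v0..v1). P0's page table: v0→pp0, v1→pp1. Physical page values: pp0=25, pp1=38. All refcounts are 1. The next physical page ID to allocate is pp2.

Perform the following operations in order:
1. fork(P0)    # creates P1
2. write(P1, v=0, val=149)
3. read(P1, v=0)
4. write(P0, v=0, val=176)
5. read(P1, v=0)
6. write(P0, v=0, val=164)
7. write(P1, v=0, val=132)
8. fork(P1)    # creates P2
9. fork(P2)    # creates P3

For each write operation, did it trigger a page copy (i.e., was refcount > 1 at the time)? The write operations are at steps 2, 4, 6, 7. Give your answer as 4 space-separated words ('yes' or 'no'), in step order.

Op 1: fork(P0) -> P1. 2 ppages; refcounts: pp0:2 pp1:2
Op 2: write(P1, v0, 149). refcount(pp0)=2>1 -> COPY to pp2. 3 ppages; refcounts: pp0:1 pp1:2 pp2:1
Op 3: read(P1, v0) -> 149. No state change.
Op 4: write(P0, v0, 176). refcount(pp0)=1 -> write in place. 3 ppages; refcounts: pp0:1 pp1:2 pp2:1
Op 5: read(P1, v0) -> 149. No state change.
Op 6: write(P0, v0, 164). refcount(pp0)=1 -> write in place. 3 ppages; refcounts: pp0:1 pp1:2 pp2:1
Op 7: write(P1, v0, 132). refcount(pp2)=1 -> write in place. 3 ppages; refcounts: pp0:1 pp1:2 pp2:1
Op 8: fork(P1) -> P2. 3 ppages; refcounts: pp0:1 pp1:3 pp2:2
Op 9: fork(P2) -> P3. 3 ppages; refcounts: pp0:1 pp1:4 pp2:3

yes no no no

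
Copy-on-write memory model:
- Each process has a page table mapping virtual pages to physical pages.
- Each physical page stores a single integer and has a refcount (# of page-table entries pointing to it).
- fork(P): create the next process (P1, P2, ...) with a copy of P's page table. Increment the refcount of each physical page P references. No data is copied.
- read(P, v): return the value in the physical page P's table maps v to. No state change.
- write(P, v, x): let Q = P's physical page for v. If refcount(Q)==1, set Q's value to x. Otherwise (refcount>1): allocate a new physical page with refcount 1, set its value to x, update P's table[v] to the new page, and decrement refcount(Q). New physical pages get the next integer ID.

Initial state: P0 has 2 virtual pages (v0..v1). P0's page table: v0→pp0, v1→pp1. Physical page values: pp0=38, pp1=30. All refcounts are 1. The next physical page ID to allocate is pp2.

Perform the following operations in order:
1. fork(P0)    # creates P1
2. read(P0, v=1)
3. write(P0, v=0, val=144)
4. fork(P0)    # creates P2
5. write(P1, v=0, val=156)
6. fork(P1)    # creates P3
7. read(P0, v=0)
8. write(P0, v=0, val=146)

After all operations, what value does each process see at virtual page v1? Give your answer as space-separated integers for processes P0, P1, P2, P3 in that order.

Answer: 30 30 30 30

Derivation:
Op 1: fork(P0) -> P1. 2 ppages; refcounts: pp0:2 pp1:2
Op 2: read(P0, v1) -> 30. No state change.
Op 3: write(P0, v0, 144). refcount(pp0)=2>1 -> COPY to pp2. 3 ppages; refcounts: pp0:1 pp1:2 pp2:1
Op 4: fork(P0) -> P2. 3 ppages; refcounts: pp0:1 pp1:3 pp2:2
Op 5: write(P1, v0, 156). refcount(pp0)=1 -> write in place. 3 ppages; refcounts: pp0:1 pp1:3 pp2:2
Op 6: fork(P1) -> P3. 3 ppages; refcounts: pp0:2 pp1:4 pp2:2
Op 7: read(P0, v0) -> 144. No state change.
Op 8: write(P0, v0, 146). refcount(pp2)=2>1 -> COPY to pp3. 4 ppages; refcounts: pp0:2 pp1:4 pp2:1 pp3:1
P0: v1 -> pp1 = 30
P1: v1 -> pp1 = 30
P2: v1 -> pp1 = 30
P3: v1 -> pp1 = 30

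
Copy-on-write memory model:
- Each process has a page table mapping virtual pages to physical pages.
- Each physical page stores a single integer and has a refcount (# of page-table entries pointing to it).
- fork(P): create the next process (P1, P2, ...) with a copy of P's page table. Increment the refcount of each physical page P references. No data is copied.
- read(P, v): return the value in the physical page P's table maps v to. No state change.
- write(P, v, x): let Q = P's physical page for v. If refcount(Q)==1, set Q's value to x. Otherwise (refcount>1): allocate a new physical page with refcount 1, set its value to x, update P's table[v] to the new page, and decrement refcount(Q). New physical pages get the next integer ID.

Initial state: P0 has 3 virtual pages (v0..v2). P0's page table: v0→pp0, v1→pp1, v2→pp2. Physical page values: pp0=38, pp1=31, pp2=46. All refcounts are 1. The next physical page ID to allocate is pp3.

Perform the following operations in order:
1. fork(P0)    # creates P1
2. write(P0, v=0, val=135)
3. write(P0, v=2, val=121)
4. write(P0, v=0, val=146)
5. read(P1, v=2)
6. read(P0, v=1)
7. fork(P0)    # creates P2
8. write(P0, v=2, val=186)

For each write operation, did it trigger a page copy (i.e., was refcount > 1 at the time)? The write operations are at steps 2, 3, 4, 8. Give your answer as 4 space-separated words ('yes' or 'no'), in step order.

Op 1: fork(P0) -> P1. 3 ppages; refcounts: pp0:2 pp1:2 pp2:2
Op 2: write(P0, v0, 135). refcount(pp0)=2>1 -> COPY to pp3. 4 ppages; refcounts: pp0:1 pp1:2 pp2:2 pp3:1
Op 3: write(P0, v2, 121). refcount(pp2)=2>1 -> COPY to pp4. 5 ppages; refcounts: pp0:1 pp1:2 pp2:1 pp3:1 pp4:1
Op 4: write(P0, v0, 146). refcount(pp3)=1 -> write in place. 5 ppages; refcounts: pp0:1 pp1:2 pp2:1 pp3:1 pp4:1
Op 5: read(P1, v2) -> 46. No state change.
Op 6: read(P0, v1) -> 31. No state change.
Op 7: fork(P0) -> P2. 5 ppages; refcounts: pp0:1 pp1:3 pp2:1 pp3:2 pp4:2
Op 8: write(P0, v2, 186). refcount(pp4)=2>1 -> COPY to pp5. 6 ppages; refcounts: pp0:1 pp1:3 pp2:1 pp3:2 pp4:1 pp5:1

yes yes no yes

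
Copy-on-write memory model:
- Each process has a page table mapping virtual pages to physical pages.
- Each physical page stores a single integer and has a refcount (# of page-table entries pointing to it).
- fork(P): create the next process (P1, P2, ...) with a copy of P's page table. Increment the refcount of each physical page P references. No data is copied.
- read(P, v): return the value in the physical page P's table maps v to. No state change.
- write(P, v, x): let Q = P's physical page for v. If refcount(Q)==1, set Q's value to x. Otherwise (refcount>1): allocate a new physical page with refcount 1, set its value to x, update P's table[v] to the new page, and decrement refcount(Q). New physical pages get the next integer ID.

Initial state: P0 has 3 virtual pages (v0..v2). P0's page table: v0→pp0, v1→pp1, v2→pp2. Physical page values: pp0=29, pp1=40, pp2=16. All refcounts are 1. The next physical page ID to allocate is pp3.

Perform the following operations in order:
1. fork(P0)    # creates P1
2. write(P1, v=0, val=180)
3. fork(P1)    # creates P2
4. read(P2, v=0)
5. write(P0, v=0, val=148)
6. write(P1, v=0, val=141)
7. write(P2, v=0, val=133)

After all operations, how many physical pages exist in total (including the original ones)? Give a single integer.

Op 1: fork(P0) -> P1. 3 ppages; refcounts: pp0:2 pp1:2 pp2:2
Op 2: write(P1, v0, 180). refcount(pp0)=2>1 -> COPY to pp3. 4 ppages; refcounts: pp0:1 pp1:2 pp2:2 pp3:1
Op 3: fork(P1) -> P2. 4 ppages; refcounts: pp0:1 pp1:3 pp2:3 pp3:2
Op 4: read(P2, v0) -> 180. No state change.
Op 5: write(P0, v0, 148). refcount(pp0)=1 -> write in place. 4 ppages; refcounts: pp0:1 pp1:3 pp2:3 pp3:2
Op 6: write(P1, v0, 141). refcount(pp3)=2>1 -> COPY to pp4. 5 ppages; refcounts: pp0:1 pp1:3 pp2:3 pp3:1 pp4:1
Op 7: write(P2, v0, 133). refcount(pp3)=1 -> write in place. 5 ppages; refcounts: pp0:1 pp1:3 pp2:3 pp3:1 pp4:1

Answer: 5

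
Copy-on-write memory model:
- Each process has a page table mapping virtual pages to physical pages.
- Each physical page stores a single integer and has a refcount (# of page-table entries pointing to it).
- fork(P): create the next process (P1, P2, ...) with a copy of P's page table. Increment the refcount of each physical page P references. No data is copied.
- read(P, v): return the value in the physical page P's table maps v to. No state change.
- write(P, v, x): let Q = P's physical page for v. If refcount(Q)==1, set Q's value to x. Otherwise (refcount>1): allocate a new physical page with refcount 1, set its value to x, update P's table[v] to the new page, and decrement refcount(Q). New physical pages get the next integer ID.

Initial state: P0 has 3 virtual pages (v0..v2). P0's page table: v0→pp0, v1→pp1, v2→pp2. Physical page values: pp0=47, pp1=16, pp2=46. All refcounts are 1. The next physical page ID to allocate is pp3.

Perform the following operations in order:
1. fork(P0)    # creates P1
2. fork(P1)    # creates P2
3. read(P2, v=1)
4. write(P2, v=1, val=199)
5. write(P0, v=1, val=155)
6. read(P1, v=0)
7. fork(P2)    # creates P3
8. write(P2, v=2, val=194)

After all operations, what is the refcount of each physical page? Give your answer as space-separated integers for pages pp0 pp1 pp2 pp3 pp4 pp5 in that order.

Op 1: fork(P0) -> P1. 3 ppages; refcounts: pp0:2 pp1:2 pp2:2
Op 2: fork(P1) -> P2. 3 ppages; refcounts: pp0:3 pp1:3 pp2:3
Op 3: read(P2, v1) -> 16. No state change.
Op 4: write(P2, v1, 199). refcount(pp1)=3>1 -> COPY to pp3. 4 ppages; refcounts: pp0:3 pp1:2 pp2:3 pp3:1
Op 5: write(P0, v1, 155). refcount(pp1)=2>1 -> COPY to pp4. 5 ppages; refcounts: pp0:3 pp1:1 pp2:3 pp3:1 pp4:1
Op 6: read(P1, v0) -> 47. No state change.
Op 7: fork(P2) -> P3. 5 ppages; refcounts: pp0:4 pp1:1 pp2:4 pp3:2 pp4:1
Op 8: write(P2, v2, 194). refcount(pp2)=4>1 -> COPY to pp5. 6 ppages; refcounts: pp0:4 pp1:1 pp2:3 pp3:2 pp4:1 pp5:1

Answer: 4 1 3 2 1 1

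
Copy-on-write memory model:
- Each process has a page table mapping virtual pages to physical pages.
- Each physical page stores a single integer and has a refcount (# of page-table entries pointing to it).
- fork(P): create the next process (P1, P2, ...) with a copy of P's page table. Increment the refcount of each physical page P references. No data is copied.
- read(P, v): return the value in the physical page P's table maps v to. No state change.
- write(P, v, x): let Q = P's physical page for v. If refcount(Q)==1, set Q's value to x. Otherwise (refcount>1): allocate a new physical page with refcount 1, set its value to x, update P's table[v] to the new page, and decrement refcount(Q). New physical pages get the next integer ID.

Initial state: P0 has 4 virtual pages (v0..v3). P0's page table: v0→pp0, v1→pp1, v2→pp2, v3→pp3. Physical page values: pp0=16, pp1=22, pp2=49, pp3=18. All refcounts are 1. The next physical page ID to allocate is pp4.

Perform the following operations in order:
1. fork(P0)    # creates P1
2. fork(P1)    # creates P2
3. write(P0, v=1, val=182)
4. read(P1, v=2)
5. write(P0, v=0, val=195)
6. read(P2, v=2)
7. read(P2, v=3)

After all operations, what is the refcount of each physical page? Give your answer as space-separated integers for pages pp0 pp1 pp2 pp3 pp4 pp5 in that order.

Answer: 2 2 3 3 1 1

Derivation:
Op 1: fork(P0) -> P1. 4 ppages; refcounts: pp0:2 pp1:2 pp2:2 pp3:2
Op 2: fork(P1) -> P2. 4 ppages; refcounts: pp0:3 pp1:3 pp2:3 pp3:3
Op 3: write(P0, v1, 182). refcount(pp1)=3>1 -> COPY to pp4. 5 ppages; refcounts: pp0:3 pp1:2 pp2:3 pp3:3 pp4:1
Op 4: read(P1, v2) -> 49. No state change.
Op 5: write(P0, v0, 195). refcount(pp0)=3>1 -> COPY to pp5. 6 ppages; refcounts: pp0:2 pp1:2 pp2:3 pp3:3 pp4:1 pp5:1
Op 6: read(P2, v2) -> 49. No state change.
Op 7: read(P2, v3) -> 18. No state change.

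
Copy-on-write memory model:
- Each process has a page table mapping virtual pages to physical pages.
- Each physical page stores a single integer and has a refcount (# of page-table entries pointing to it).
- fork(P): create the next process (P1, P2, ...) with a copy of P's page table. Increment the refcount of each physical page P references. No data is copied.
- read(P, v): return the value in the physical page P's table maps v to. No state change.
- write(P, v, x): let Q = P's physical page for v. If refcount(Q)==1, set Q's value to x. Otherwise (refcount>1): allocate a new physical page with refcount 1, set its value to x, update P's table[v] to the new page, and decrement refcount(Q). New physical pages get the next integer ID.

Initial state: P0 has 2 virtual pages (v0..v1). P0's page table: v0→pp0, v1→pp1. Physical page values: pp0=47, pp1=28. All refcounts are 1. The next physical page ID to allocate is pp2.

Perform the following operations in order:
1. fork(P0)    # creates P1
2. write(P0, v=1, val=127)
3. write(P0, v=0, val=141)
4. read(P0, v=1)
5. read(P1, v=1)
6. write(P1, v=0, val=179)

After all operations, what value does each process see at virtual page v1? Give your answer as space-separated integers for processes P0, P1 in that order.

Op 1: fork(P0) -> P1. 2 ppages; refcounts: pp0:2 pp1:2
Op 2: write(P0, v1, 127). refcount(pp1)=2>1 -> COPY to pp2. 3 ppages; refcounts: pp0:2 pp1:1 pp2:1
Op 3: write(P0, v0, 141). refcount(pp0)=2>1 -> COPY to pp3. 4 ppages; refcounts: pp0:1 pp1:1 pp2:1 pp3:1
Op 4: read(P0, v1) -> 127. No state change.
Op 5: read(P1, v1) -> 28. No state change.
Op 6: write(P1, v0, 179). refcount(pp0)=1 -> write in place. 4 ppages; refcounts: pp0:1 pp1:1 pp2:1 pp3:1
P0: v1 -> pp2 = 127
P1: v1 -> pp1 = 28

Answer: 127 28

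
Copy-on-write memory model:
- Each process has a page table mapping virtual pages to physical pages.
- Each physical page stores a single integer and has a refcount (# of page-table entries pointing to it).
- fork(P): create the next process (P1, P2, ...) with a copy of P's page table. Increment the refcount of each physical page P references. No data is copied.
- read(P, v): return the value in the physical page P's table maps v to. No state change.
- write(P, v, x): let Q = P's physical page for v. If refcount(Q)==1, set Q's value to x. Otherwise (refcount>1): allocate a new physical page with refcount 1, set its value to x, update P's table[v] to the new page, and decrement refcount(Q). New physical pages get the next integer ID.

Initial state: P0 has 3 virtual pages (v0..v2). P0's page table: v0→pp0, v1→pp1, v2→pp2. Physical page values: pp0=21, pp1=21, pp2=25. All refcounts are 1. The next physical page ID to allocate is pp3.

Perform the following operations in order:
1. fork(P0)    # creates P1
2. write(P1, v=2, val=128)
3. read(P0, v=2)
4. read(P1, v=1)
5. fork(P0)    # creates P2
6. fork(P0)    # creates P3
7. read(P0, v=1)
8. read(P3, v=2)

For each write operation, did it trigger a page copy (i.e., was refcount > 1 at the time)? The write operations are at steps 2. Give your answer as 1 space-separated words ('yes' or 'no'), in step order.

Op 1: fork(P0) -> P1. 3 ppages; refcounts: pp0:2 pp1:2 pp2:2
Op 2: write(P1, v2, 128). refcount(pp2)=2>1 -> COPY to pp3. 4 ppages; refcounts: pp0:2 pp1:2 pp2:1 pp3:1
Op 3: read(P0, v2) -> 25. No state change.
Op 4: read(P1, v1) -> 21. No state change.
Op 5: fork(P0) -> P2. 4 ppages; refcounts: pp0:3 pp1:3 pp2:2 pp3:1
Op 6: fork(P0) -> P3. 4 ppages; refcounts: pp0:4 pp1:4 pp2:3 pp3:1
Op 7: read(P0, v1) -> 21. No state change.
Op 8: read(P3, v2) -> 25. No state change.

yes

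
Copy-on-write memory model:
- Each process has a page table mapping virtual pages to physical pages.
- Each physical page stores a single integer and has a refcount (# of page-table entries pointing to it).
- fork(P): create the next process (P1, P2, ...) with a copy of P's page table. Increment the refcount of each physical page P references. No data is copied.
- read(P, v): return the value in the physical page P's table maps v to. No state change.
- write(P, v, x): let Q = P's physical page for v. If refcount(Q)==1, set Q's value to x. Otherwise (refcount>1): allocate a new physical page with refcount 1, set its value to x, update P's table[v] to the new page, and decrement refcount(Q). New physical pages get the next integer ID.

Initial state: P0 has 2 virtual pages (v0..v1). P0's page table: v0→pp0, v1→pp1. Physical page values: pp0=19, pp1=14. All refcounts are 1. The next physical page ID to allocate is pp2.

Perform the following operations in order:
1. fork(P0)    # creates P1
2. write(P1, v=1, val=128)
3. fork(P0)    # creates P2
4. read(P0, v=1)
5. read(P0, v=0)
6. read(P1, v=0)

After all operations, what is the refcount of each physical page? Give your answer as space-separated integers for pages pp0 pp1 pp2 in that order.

Op 1: fork(P0) -> P1. 2 ppages; refcounts: pp0:2 pp1:2
Op 2: write(P1, v1, 128). refcount(pp1)=2>1 -> COPY to pp2. 3 ppages; refcounts: pp0:2 pp1:1 pp2:1
Op 3: fork(P0) -> P2. 3 ppages; refcounts: pp0:3 pp1:2 pp2:1
Op 4: read(P0, v1) -> 14. No state change.
Op 5: read(P0, v0) -> 19. No state change.
Op 6: read(P1, v0) -> 19. No state change.

Answer: 3 2 1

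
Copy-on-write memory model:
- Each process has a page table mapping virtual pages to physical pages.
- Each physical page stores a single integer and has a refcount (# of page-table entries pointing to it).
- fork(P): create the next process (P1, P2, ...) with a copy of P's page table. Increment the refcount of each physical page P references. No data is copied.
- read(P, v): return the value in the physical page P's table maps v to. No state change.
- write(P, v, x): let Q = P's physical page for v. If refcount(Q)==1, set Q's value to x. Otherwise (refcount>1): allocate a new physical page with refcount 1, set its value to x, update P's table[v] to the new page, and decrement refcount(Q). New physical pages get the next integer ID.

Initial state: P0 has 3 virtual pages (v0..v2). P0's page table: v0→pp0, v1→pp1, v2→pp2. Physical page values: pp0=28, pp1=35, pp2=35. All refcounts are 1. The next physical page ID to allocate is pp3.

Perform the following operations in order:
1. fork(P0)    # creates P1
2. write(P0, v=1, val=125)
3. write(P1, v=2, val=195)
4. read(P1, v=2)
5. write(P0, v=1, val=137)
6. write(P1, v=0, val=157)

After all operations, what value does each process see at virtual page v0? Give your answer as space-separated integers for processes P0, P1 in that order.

Op 1: fork(P0) -> P1. 3 ppages; refcounts: pp0:2 pp1:2 pp2:2
Op 2: write(P0, v1, 125). refcount(pp1)=2>1 -> COPY to pp3. 4 ppages; refcounts: pp0:2 pp1:1 pp2:2 pp3:1
Op 3: write(P1, v2, 195). refcount(pp2)=2>1 -> COPY to pp4. 5 ppages; refcounts: pp0:2 pp1:1 pp2:1 pp3:1 pp4:1
Op 4: read(P1, v2) -> 195. No state change.
Op 5: write(P0, v1, 137). refcount(pp3)=1 -> write in place. 5 ppages; refcounts: pp0:2 pp1:1 pp2:1 pp3:1 pp4:1
Op 6: write(P1, v0, 157). refcount(pp0)=2>1 -> COPY to pp5. 6 ppages; refcounts: pp0:1 pp1:1 pp2:1 pp3:1 pp4:1 pp5:1
P0: v0 -> pp0 = 28
P1: v0 -> pp5 = 157

Answer: 28 157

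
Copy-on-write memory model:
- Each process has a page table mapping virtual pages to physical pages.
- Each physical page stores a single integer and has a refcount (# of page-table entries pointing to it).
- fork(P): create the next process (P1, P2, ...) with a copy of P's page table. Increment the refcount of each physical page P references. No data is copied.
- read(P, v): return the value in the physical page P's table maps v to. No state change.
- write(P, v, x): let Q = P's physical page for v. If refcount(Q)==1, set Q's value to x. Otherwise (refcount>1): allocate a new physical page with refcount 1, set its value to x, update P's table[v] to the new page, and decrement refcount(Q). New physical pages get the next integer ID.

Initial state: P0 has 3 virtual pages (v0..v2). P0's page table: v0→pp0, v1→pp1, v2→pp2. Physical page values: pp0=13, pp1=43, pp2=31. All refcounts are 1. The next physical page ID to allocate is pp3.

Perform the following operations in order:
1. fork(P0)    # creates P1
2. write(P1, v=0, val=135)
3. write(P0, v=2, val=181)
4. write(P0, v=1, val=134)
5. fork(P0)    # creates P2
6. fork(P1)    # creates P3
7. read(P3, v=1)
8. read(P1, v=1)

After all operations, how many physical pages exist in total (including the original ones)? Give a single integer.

Op 1: fork(P0) -> P1. 3 ppages; refcounts: pp0:2 pp1:2 pp2:2
Op 2: write(P1, v0, 135). refcount(pp0)=2>1 -> COPY to pp3. 4 ppages; refcounts: pp0:1 pp1:2 pp2:2 pp3:1
Op 3: write(P0, v2, 181). refcount(pp2)=2>1 -> COPY to pp4. 5 ppages; refcounts: pp0:1 pp1:2 pp2:1 pp3:1 pp4:1
Op 4: write(P0, v1, 134). refcount(pp1)=2>1 -> COPY to pp5. 6 ppages; refcounts: pp0:1 pp1:1 pp2:1 pp3:1 pp4:1 pp5:1
Op 5: fork(P0) -> P2. 6 ppages; refcounts: pp0:2 pp1:1 pp2:1 pp3:1 pp4:2 pp5:2
Op 6: fork(P1) -> P3. 6 ppages; refcounts: pp0:2 pp1:2 pp2:2 pp3:2 pp4:2 pp5:2
Op 7: read(P3, v1) -> 43. No state change.
Op 8: read(P1, v1) -> 43. No state change.

Answer: 6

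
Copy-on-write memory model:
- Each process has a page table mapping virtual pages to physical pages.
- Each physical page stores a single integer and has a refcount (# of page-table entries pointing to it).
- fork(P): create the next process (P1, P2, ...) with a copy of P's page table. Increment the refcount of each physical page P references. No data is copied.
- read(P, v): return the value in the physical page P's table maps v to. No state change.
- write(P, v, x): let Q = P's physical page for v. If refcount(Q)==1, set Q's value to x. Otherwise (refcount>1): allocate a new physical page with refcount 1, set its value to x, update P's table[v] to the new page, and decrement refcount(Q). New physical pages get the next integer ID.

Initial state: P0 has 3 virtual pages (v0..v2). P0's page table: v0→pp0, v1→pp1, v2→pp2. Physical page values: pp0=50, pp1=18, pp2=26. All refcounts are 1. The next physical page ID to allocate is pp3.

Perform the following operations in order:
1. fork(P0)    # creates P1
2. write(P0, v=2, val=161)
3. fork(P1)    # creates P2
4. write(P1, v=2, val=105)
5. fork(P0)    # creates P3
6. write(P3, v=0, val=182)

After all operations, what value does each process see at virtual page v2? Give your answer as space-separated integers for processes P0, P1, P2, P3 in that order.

Answer: 161 105 26 161

Derivation:
Op 1: fork(P0) -> P1. 3 ppages; refcounts: pp0:2 pp1:2 pp2:2
Op 2: write(P0, v2, 161). refcount(pp2)=2>1 -> COPY to pp3. 4 ppages; refcounts: pp0:2 pp1:2 pp2:1 pp3:1
Op 3: fork(P1) -> P2. 4 ppages; refcounts: pp0:3 pp1:3 pp2:2 pp3:1
Op 4: write(P1, v2, 105). refcount(pp2)=2>1 -> COPY to pp4. 5 ppages; refcounts: pp0:3 pp1:3 pp2:1 pp3:1 pp4:1
Op 5: fork(P0) -> P3. 5 ppages; refcounts: pp0:4 pp1:4 pp2:1 pp3:2 pp4:1
Op 6: write(P3, v0, 182). refcount(pp0)=4>1 -> COPY to pp5. 6 ppages; refcounts: pp0:3 pp1:4 pp2:1 pp3:2 pp4:1 pp5:1
P0: v2 -> pp3 = 161
P1: v2 -> pp4 = 105
P2: v2 -> pp2 = 26
P3: v2 -> pp3 = 161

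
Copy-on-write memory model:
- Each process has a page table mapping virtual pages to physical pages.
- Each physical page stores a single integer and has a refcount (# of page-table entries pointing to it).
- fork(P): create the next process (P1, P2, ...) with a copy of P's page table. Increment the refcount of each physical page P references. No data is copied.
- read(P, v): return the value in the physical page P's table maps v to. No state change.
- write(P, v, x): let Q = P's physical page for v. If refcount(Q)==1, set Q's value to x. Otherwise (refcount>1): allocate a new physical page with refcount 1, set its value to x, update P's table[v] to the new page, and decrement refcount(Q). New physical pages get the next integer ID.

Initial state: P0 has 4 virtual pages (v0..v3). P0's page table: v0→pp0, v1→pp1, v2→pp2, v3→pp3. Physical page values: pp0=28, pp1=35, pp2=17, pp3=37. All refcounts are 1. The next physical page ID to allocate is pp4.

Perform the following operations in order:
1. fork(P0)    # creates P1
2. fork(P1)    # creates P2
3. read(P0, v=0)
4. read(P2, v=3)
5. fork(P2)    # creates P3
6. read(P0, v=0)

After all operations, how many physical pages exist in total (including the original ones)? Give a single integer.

Answer: 4

Derivation:
Op 1: fork(P0) -> P1. 4 ppages; refcounts: pp0:2 pp1:2 pp2:2 pp3:2
Op 2: fork(P1) -> P2. 4 ppages; refcounts: pp0:3 pp1:3 pp2:3 pp3:3
Op 3: read(P0, v0) -> 28. No state change.
Op 4: read(P2, v3) -> 37. No state change.
Op 5: fork(P2) -> P3. 4 ppages; refcounts: pp0:4 pp1:4 pp2:4 pp3:4
Op 6: read(P0, v0) -> 28. No state change.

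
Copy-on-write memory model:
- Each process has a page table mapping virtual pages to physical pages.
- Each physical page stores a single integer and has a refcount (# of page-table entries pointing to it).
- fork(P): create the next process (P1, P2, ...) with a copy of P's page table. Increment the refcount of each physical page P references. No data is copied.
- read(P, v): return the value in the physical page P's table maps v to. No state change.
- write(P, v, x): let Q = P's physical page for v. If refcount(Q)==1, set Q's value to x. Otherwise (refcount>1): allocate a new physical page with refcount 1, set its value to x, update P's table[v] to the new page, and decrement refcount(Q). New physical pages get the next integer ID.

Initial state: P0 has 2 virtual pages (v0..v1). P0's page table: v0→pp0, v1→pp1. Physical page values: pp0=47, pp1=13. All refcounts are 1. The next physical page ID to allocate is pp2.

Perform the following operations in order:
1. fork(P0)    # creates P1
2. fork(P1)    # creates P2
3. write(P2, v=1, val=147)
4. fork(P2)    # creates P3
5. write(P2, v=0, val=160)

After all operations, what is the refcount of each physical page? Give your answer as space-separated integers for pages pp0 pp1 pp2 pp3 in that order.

Op 1: fork(P0) -> P1. 2 ppages; refcounts: pp0:2 pp1:2
Op 2: fork(P1) -> P2. 2 ppages; refcounts: pp0:3 pp1:3
Op 3: write(P2, v1, 147). refcount(pp1)=3>1 -> COPY to pp2. 3 ppages; refcounts: pp0:3 pp1:2 pp2:1
Op 4: fork(P2) -> P3. 3 ppages; refcounts: pp0:4 pp1:2 pp2:2
Op 5: write(P2, v0, 160). refcount(pp0)=4>1 -> COPY to pp3. 4 ppages; refcounts: pp0:3 pp1:2 pp2:2 pp3:1

Answer: 3 2 2 1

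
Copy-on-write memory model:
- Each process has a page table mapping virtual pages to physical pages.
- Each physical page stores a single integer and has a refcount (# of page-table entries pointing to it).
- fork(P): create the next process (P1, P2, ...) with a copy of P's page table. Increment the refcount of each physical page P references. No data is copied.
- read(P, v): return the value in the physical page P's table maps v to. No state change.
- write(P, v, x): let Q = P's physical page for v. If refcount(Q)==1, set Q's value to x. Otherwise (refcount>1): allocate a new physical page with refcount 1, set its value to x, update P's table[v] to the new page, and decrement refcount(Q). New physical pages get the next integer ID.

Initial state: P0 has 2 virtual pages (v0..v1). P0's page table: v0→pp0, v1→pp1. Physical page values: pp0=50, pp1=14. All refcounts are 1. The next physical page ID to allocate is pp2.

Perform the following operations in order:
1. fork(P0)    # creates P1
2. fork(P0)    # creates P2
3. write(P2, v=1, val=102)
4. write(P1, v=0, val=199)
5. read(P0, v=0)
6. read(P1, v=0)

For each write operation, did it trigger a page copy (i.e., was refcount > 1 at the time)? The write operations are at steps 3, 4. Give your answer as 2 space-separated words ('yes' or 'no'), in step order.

Op 1: fork(P0) -> P1. 2 ppages; refcounts: pp0:2 pp1:2
Op 2: fork(P0) -> P2. 2 ppages; refcounts: pp0:3 pp1:3
Op 3: write(P2, v1, 102). refcount(pp1)=3>1 -> COPY to pp2. 3 ppages; refcounts: pp0:3 pp1:2 pp2:1
Op 4: write(P1, v0, 199). refcount(pp0)=3>1 -> COPY to pp3. 4 ppages; refcounts: pp0:2 pp1:2 pp2:1 pp3:1
Op 5: read(P0, v0) -> 50. No state change.
Op 6: read(P1, v0) -> 199. No state change.

yes yes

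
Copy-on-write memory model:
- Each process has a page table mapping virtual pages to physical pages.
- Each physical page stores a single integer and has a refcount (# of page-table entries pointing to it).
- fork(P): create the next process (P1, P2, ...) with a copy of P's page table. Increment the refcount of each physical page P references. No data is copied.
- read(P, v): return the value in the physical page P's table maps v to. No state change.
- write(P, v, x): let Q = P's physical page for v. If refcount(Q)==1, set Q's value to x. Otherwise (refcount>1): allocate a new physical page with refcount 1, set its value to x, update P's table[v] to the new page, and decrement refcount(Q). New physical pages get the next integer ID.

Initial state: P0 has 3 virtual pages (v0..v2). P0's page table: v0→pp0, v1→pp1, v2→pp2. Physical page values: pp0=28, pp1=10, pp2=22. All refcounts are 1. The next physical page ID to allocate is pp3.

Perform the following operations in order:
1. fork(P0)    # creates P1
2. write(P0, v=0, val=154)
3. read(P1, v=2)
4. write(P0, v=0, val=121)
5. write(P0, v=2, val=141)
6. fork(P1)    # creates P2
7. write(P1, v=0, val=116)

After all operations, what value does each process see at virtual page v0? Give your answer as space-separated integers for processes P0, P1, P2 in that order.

Answer: 121 116 28

Derivation:
Op 1: fork(P0) -> P1. 3 ppages; refcounts: pp0:2 pp1:2 pp2:2
Op 2: write(P0, v0, 154). refcount(pp0)=2>1 -> COPY to pp3. 4 ppages; refcounts: pp0:1 pp1:2 pp2:2 pp3:1
Op 3: read(P1, v2) -> 22. No state change.
Op 4: write(P0, v0, 121). refcount(pp3)=1 -> write in place. 4 ppages; refcounts: pp0:1 pp1:2 pp2:2 pp3:1
Op 5: write(P0, v2, 141). refcount(pp2)=2>1 -> COPY to pp4. 5 ppages; refcounts: pp0:1 pp1:2 pp2:1 pp3:1 pp4:1
Op 6: fork(P1) -> P2. 5 ppages; refcounts: pp0:2 pp1:3 pp2:2 pp3:1 pp4:1
Op 7: write(P1, v0, 116). refcount(pp0)=2>1 -> COPY to pp5. 6 ppages; refcounts: pp0:1 pp1:3 pp2:2 pp3:1 pp4:1 pp5:1
P0: v0 -> pp3 = 121
P1: v0 -> pp5 = 116
P2: v0 -> pp0 = 28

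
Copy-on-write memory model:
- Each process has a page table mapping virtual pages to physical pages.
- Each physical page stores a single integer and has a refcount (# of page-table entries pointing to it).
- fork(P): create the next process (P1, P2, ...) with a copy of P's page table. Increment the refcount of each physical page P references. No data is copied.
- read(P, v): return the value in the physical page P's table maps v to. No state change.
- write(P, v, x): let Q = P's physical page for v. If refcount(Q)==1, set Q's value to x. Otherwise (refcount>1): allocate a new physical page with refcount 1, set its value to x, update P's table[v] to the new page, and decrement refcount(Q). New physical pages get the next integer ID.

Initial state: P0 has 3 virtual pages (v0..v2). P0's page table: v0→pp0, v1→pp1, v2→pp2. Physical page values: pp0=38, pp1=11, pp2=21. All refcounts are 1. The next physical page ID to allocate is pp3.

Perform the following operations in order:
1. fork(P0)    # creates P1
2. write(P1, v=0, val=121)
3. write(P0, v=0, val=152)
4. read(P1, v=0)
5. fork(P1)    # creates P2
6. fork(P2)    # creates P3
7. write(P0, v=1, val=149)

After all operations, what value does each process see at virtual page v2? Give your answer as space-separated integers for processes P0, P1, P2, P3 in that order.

Answer: 21 21 21 21

Derivation:
Op 1: fork(P0) -> P1. 3 ppages; refcounts: pp0:2 pp1:2 pp2:2
Op 2: write(P1, v0, 121). refcount(pp0)=2>1 -> COPY to pp3. 4 ppages; refcounts: pp0:1 pp1:2 pp2:2 pp3:1
Op 3: write(P0, v0, 152). refcount(pp0)=1 -> write in place. 4 ppages; refcounts: pp0:1 pp1:2 pp2:2 pp3:1
Op 4: read(P1, v0) -> 121. No state change.
Op 5: fork(P1) -> P2. 4 ppages; refcounts: pp0:1 pp1:3 pp2:3 pp3:2
Op 6: fork(P2) -> P3. 4 ppages; refcounts: pp0:1 pp1:4 pp2:4 pp3:3
Op 7: write(P0, v1, 149). refcount(pp1)=4>1 -> COPY to pp4. 5 ppages; refcounts: pp0:1 pp1:3 pp2:4 pp3:3 pp4:1
P0: v2 -> pp2 = 21
P1: v2 -> pp2 = 21
P2: v2 -> pp2 = 21
P3: v2 -> pp2 = 21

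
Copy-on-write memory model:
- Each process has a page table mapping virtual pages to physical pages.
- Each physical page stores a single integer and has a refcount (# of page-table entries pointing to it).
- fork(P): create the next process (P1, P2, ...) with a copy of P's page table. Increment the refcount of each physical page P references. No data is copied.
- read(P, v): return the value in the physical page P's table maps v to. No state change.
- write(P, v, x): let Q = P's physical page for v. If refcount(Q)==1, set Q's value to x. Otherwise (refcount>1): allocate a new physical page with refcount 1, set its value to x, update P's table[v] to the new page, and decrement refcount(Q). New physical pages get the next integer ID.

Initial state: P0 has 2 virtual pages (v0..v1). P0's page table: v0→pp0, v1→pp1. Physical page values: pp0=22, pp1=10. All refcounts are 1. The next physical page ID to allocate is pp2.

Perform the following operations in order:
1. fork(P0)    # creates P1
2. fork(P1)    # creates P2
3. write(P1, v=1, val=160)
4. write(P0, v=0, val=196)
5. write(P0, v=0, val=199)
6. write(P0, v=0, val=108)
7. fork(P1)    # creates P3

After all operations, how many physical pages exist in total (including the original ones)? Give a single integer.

Op 1: fork(P0) -> P1. 2 ppages; refcounts: pp0:2 pp1:2
Op 2: fork(P1) -> P2. 2 ppages; refcounts: pp0:3 pp1:3
Op 3: write(P1, v1, 160). refcount(pp1)=3>1 -> COPY to pp2. 3 ppages; refcounts: pp0:3 pp1:2 pp2:1
Op 4: write(P0, v0, 196). refcount(pp0)=3>1 -> COPY to pp3. 4 ppages; refcounts: pp0:2 pp1:2 pp2:1 pp3:1
Op 5: write(P0, v0, 199). refcount(pp3)=1 -> write in place. 4 ppages; refcounts: pp0:2 pp1:2 pp2:1 pp3:1
Op 6: write(P0, v0, 108). refcount(pp3)=1 -> write in place. 4 ppages; refcounts: pp0:2 pp1:2 pp2:1 pp3:1
Op 7: fork(P1) -> P3. 4 ppages; refcounts: pp0:3 pp1:2 pp2:2 pp3:1

Answer: 4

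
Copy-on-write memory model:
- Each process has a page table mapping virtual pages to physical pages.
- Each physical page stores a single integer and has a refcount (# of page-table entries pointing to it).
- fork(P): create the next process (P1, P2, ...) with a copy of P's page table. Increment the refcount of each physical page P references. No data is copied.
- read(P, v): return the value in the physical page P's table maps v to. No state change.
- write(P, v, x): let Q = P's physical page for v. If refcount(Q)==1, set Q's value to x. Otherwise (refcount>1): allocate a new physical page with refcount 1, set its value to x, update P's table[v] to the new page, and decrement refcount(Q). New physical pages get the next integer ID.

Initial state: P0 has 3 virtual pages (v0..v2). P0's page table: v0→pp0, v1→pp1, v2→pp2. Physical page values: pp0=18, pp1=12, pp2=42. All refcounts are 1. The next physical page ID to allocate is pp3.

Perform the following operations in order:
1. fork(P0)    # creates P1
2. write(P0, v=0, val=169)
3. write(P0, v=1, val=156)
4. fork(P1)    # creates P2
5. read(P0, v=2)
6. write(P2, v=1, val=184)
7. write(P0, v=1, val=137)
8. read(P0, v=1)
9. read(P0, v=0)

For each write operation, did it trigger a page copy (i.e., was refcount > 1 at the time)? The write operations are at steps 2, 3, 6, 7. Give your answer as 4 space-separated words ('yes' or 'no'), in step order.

Op 1: fork(P0) -> P1. 3 ppages; refcounts: pp0:2 pp1:2 pp2:2
Op 2: write(P0, v0, 169). refcount(pp0)=2>1 -> COPY to pp3. 4 ppages; refcounts: pp0:1 pp1:2 pp2:2 pp3:1
Op 3: write(P0, v1, 156). refcount(pp1)=2>1 -> COPY to pp4. 5 ppages; refcounts: pp0:1 pp1:1 pp2:2 pp3:1 pp4:1
Op 4: fork(P1) -> P2. 5 ppages; refcounts: pp0:2 pp1:2 pp2:3 pp3:1 pp4:1
Op 5: read(P0, v2) -> 42. No state change.
Op 6: write(P2, v1, 184). refcount(pp1)=2>1 -> COPY to pp5. 6 ppages; refcounts: pp0:2 pp1:1 pp2:3 pp3:1 pp4:1 pp5:1
Op 7: write(P0, v1, 137). refcount(pp4)=1 -> write in place. 6 ppages; refcounts: pp0:2 pp1:1 pp2:3 pp3:1 pp4:1 pp5:1
Op 8: read(P0, v1) -> 137. No state change.
Op 9: read(P0, v0) -> 169. No state change.

yes yes yes no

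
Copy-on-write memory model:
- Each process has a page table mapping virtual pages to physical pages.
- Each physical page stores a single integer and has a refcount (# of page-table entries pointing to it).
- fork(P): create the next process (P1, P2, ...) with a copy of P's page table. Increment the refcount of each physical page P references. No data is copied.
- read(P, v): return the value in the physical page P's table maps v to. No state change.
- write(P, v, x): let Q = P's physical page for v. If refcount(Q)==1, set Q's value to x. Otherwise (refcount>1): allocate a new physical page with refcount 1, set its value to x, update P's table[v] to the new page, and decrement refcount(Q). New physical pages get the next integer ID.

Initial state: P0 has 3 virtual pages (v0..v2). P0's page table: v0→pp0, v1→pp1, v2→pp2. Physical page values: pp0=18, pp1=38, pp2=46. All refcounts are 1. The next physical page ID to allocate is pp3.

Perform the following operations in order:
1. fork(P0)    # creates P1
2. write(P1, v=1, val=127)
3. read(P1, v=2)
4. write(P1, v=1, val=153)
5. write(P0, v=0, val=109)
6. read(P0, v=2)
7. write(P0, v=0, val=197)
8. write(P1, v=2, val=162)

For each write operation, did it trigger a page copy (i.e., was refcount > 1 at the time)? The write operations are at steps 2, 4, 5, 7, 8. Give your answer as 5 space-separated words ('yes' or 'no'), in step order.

Op 1: fork(P0) -> P1. 3 ppages; refcounts: pp0:2 pp1:2 pp2:2
Op 2: write(P1, v1, 127). refcount(pp1)=2>1 -> COPY to pp3. 4 ppages; refcounts: pp0:2 pp1:1 pp2:2 pp3:1
Op 3: read(P1, v2) -> 46. No state change.
Op 4: write(P1, v1, 153). refcount(pp3)=1 -> write in place. 4 ppages; refcounts: pp0:2 pp1:1 pp2:2 pp3:1
Op 5: write(P0, v0, 109). refcount(pp0)=2>1 -> COPY to pp4. 5 ppages; refcounts: pp0:1 pp1:1 pp2:2 pp3:1 pp4:1
Op 6: read(P0, v2) -> 46. No state change.
Op 7: write(P0, v0, 197). refcount(pp4)=1 -> write in place. 5 ppages; refcounts: pp0:1 pp1:1 pp2:2 pp3:1 pp4:1
Op 8: write(P1, v2, 162). refcount(pp2)=2>1 -> COPY to pp5. 6 ppages; refcounts: pp0:1 pp1:1 pp2:1 pp3:1 pp4:1 pp5:1

yes no yes no yes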